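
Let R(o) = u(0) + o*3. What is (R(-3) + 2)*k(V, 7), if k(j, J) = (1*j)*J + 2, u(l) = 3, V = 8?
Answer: -232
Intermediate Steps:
k(j, J) = 2 + J*j (k(j, J) = j*J + 2 = J*j + 2 = 2 + J*j)
R(o) = 3 + 3*o (R(o) = 3 + o*3 = 3 + 3*o)
(R(-3) + 2)*k(V, 7) = ((3 + 3*(-3)) + 2)*(2 + 7*8) = ((3 - 9) + 2)*(2 + 56) = (-6 + 2)*58 = -4*58 = -232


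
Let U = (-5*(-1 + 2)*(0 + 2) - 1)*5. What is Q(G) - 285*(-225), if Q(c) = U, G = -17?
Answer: 64070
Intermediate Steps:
U = -55 (U = (-5*2 - 1)*5 = (-10 - 1)*5 = -11*5 = -55)
Q(c) = -55
Q(G) - 285*(-225) = -55 - 285*(-225) = -55 + 64125 = 64070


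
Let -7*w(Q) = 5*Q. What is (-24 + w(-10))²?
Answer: 13924/49 ≈ 284.16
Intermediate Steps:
w(Q) = -5*Q/7
(-24 + w(-10))² = (-24 - 5/7*(-10))² = (-24 + 50/7)² = (-118/7)² = 13924/49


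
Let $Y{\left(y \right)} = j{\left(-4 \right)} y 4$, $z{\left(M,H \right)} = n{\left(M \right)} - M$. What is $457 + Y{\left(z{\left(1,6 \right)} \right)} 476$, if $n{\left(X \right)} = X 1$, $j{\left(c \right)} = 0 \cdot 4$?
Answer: $457$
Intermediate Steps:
$j{\left(c \right)} = 0$
$n{\left(X \right)} = X$
$z{\left(M,H \right)} = 0$ ($z{\left(M,H \right)} = M - M = 0$)
$Y{\left(y \right)} = 0$ ($Y{\left(y \right)} = 0 y 4 = 0 \cdot 4 = 0$)
$457 + Y{\left(z{\left(1,6 \right)} \right)} 476 = 457 + 0 \cdot 476 = 457 + 0 = 457$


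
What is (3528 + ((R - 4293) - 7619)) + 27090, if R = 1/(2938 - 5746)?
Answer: 52526447/2808 ≈ 18706.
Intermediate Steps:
R = -1/2808 (R = 1/(-2808) = -1/2808 ≈ -0.00035613)
(3528 + ((R - 4293) - 7619)) + 27090 = (3528 + ((-1/2808 - 4293) - 7619)) + 27090 = (3528 + (-12054745/2808 - 7619)) + 27090 = (3528 - 33448897/2808) + 27090 = -23542273/2808 + 27090 = 52526447/2808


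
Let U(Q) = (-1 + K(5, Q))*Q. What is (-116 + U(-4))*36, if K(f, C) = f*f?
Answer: -7632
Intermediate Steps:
K(f, C) = f**2
U(Q) = 24*Q (U(Q) = (-1 + 5**2)*Q = (-1 + 25)*Q = 24*Q)
(-116 + U(-4))*36 = (-116 + 24*(-4))*36 = (-116 - 96)*36 = -212*36 = -7632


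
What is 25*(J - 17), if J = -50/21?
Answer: -10175/21 ≈ -484.52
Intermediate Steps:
J = -50/21 (J = -50*1/21 = -50/21 ≈ -2.3810)
25*(J - 17) = 25*(-50/21 - 17) = 25*(-407/21) = -10175/21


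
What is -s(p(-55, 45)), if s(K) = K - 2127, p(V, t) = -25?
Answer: 2152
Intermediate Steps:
s(K) = -2127 + K
-s(p(-55, 45)) = -(-2127 - 25) = -1*(-2152) = 2152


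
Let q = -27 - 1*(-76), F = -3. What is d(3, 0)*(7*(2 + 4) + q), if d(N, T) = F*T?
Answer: 0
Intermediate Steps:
d(N, T) = -3*T
q = 49 (q = -27 + 76 = 49)
d(3, 0)*(7*(2 + 4) + q) = (-3*0)*(7*(2 + 4) + 49) = 0*(7*6 + 49) = 0*(42 + 49) = 0*91 = 0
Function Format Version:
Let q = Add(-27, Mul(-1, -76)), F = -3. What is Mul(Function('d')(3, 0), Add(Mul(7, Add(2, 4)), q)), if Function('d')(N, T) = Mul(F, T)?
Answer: 0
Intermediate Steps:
Function('d')(N, T) = Mul(-3, T)
q = 49 (q = Add(-27, 76) = 49)
Mul(Function('d')(3, 0), Add(Mul(7, Add(2, 4)), q)) = Mul(Mul(-3, 0), Add(Mul(7, Add(2, 4)), 49)) = Mul(0, Add(Mul(7, 6), 49)) = Mul(0, Add(42, 49)) = Mul(0, 91) = 0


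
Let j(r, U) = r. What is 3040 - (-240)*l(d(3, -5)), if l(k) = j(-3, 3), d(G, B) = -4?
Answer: 2320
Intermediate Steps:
l(k) = -3
3040 - (-240)*l(d(3, -5)) = 3040 - (-240)*(-3) = 3040 - 1*720 = 3040 - 720 = 2320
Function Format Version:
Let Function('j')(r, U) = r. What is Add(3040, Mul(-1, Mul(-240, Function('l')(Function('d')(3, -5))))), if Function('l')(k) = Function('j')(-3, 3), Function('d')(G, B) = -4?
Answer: 2320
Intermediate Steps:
Function('l')(k) = -3
Add(3040, Mul(-1, Mul(-240, Function('l')(Function('d')(3, -5))))) = Add(3040, Mul(-1, Mul(-240, -3))) = Add(3040, Mul(-1, 720)) = Add(3040, -720) = 2320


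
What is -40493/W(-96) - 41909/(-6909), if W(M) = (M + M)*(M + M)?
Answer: 60246059/12128256 ≈ 4.9674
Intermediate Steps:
W(M) = 4*M**2 (W(M) = (2*M)*(2*M) = 4*M**2)
-40493/W(-96) - 41909/(-6909) = -40493/(4*(-96)**2) - 41909/(-6909) = -40493/(4*9216) - 41909*(-1/6909) = -40493/36864 + 5987/987 = 60246059/12128256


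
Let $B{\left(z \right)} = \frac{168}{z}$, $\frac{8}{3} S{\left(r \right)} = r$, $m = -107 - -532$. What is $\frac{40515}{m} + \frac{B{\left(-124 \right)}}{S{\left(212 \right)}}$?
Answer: $\frac{13310849}{139655} \approx 95.312$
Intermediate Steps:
$m = 425$ ($m = -107 + 532 = 425$)
$S{\left(r \right)} = \frac{3 r}{8}$
$\frac{40515}{m} + \frac{B{\left(-124 \right)}}{S{\left(212 \right)}} = \frac{40515}{425} + \frac{168 \frac{1}{-124}}{\frac{3}{8} \cdot 212} = 40515 \cdot \frac{1}{425} + \frac{168 \left(- \frac{1}{124}\right)}{\frac{159}{2}} = \frac{8103}{85} - \frac{28}{1643} = \frac{13310849}{139655}$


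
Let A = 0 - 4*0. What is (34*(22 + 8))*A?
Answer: 0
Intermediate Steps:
A = 0 (A = 0 + 0 = 0)
(34*(22 + 8))*A = (34*(22 + 8))*0 = (34*30)*0 = 1020*0 = 0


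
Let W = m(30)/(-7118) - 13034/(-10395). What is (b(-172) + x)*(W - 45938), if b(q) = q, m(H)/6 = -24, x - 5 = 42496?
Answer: -10276671831085268/5285115 ≈ -1.9445e+9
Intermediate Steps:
x = 42501 (x = 5 + 42496 = 42501)
m(H) = -144 (m(H) = 6*(-24) = -144)
W = 6733778/5285115 (W = -144/(-7118) - 13034/(-10395) = -144*(-1/7118) - 13034*(-1/10395) = 72/3559 + 1862/1485 = 6733778/5285115 ≈ 1.2741)
(b(-172) + x)*(W - 45938) = (-172 + 42501)*(6733778/5285115 - 45938) = 42329*(-242780879092/5285115) = -10276671831085268/5285115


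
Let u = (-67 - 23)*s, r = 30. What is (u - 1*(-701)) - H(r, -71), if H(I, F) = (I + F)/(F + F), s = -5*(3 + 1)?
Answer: 355101/142 ≈ 2500.7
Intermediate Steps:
s = -20 (s = -5*4 = -20)
H(I, F) = (F + I)/(2*F) (H(I, F) = (F + I)/((2*F)) = (F + I)*(1/(2*F)) = (F + I)/(2*F))
u = 1800 (u = (-67 - 23)*(-20) = -90*(-20) = 1800)
(u - 1*(-701)) - H(r, -71) = (1800 - 1*(-701)) - (-71 + 30)/(2*(-71)) = (1800 + 701) - (-1)*(-41)/(2*71) = 2501 - 1*41/142 = 2501 - 41/142 = 355101/142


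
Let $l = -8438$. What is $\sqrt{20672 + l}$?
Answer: $\sqrt{12234} \approx 110.61$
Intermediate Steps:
$\sqrt{20672 + l} = \sqrt{20672 - 8438} = \sqrt{12234}$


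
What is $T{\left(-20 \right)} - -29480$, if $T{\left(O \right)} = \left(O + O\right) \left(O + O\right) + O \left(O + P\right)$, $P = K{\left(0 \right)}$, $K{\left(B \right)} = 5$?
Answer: $31380$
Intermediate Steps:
$P = 5$
$T{\left(O \right)} = 4 O^{2} + O \left(5 + O\right)$ ($T{\left(O \right)} = \left(O + O\right) \left(O + O\right) + O \left(O + 5\right) = 2 O 2 O + O \left(5 + O\right) = 4 O^{2} + O \left(5 + O\right)$)
$T{\left(-20 \right)} - -29480 = 5 \left(-20\right) \left(1 - 20\right) - -29480 = 5 \left(-20\right) \left(-19\right) + 29480 = 1900 + 29480 = 31380$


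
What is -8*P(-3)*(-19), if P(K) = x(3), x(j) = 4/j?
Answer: 608/3 ≈ 202.67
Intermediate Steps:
P(K) = 4/3
-8*P(-3)*(-19) = -8*4/3*(-19) = -32/3*(-19) = 608/3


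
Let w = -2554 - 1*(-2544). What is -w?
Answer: 10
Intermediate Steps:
w = -10 (w = -2554 + 2544 = -10)
-w = -1*(-10) = 10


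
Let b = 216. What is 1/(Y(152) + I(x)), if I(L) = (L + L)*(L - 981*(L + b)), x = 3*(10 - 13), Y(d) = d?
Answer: 1/3655520 ≈ 2.7356e-7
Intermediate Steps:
x = -9 (x = 3*(-3) = -9)
I(L) = 2*L*(-211896 - 980*L) (I(L) = (L + L)*(L - 981*(L + 216)) = (2*L)*(L - 981*(216 + L)) = (2*L)*(L + (-211896 - 981*L)) = (2*L)*(-211896 - 980*L) = 2*L*(-211896 - 980*L))
1/(Y(152) + I(x)) = 1/(152 - 8*(-9)*(52974 + 245*(-9))) = 1/(152 - 8*(-9)*(52974 - 2205)) = 1/(152 - 8*(-9)*50769) = 1/(152 + 3655368) = 1/3655520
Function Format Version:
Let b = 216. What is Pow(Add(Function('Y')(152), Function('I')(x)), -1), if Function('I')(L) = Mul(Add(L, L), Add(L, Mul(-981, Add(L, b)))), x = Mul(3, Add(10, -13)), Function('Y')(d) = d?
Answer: Rational(1, 3655520) ≈ 2.7356e-7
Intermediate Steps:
x = -9 (x = Mul(3, -3) = -9)
Function('I')(L) = Mul(2, L, Add(-211896, Mul(-980, L))) (Function('I')(L) = Mul(Add(L, L), Add(L, Mul(-981, Add(L, 216)))) = Mul(Mul(2, L), Add(L, Mul(-981, Add(216, L)))) = Mul(Mul(2, L), Add(L, Add(-211896, Mul(-981, L)))) = Mul(Mul(2, L), Add(-211896, Mul(-980, L))) = Mul(2, L, Add(-211896, Mul(-980, L))))
Pow(Add(Function('Y')(152), Function('I')(x)), -1) = Pow(Add(152, Mul(-8, -9, Add(52974, Mul(245, -9)))), -1) = Pow(Add(152, Mul(-8, -9, Add(52974, -2205))), -1) = Pow(Add(152, Mul(-8, -9, 50769)), -1) = Pow(Add(152, 3655368), -1) = Pow(3655520, -1) = Rational(1, 3655520)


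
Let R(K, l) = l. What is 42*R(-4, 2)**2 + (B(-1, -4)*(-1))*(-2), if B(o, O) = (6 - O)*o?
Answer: 148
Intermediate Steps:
B(o, O) = o*(6 - O)
42*R(-4, 2)**2 + (B(-1, -4)*(-1))*(-2) = 42*2**2 + (-(6 - 1*(-4))*(-1))*(-2) = 42*4 + (-(6 + 4)*(-1))*(-2) = 168 + (-1*10*(-1))*(-2) = 168 - 10*(-1)*(-2) = 168 + 10*(-2) = 168 - 20 = 148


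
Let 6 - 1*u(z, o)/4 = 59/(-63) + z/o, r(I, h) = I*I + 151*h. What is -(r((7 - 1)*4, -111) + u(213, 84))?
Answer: 1018546/63 ≈ 16167.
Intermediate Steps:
r(I, h) = I² + 151*h
u(z, o) = 1748/63 - 4*z/o (u(z, o) = 24 - 4*(59/(-63) + z/o) = 24 - 4*(59*(-1/63) + z/o) = 24 - 4*(-59/63 + z/o) = 24 + (236/63 - 4*z/o) = 1748/63 - 4*z/o)
-(r((7 - 1)*4, -111) + u(213, 84)) = -((((7 - 1)*4)² + 151*(-111)) + (1748/63 - 4*213/84)) = -(((6*4)² - 16761) + (1748/63 - 4*213*1/84)) = -((24² - 16761) + (1748/63 - 71/7)) = -((576 - 16761) + 1109/63) = -(-16185 + 1109/63) = -1*(-1018546/63) = 1018546/63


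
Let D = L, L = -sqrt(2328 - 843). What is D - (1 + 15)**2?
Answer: -256 - 3*sqrt(165) ≈ -294.54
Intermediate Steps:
L = -3*sqrt(165) (L = -sqrt(1485) = -3*sqrt(165) ≈ -38.536)
D = -3*sqrt(165) ≈ -38.536
D - (1 + 15)**2 = -3*sqrt(165) - (1 + 15)**2 = -3*sqrt(165) - 1*16**2 = -3*sqrt(165) - 1*256 = -3*sqrt(165) - 256 = -256 - 3*sqrt(165)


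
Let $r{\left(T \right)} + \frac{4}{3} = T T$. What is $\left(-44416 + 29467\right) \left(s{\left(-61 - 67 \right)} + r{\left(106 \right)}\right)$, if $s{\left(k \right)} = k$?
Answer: $-166033560$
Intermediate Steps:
$r{\left(T \right)} = - \frac{4}{3} + T^{2}$ ($r{\left(T \right)} = - \frac{4}{3} + T T = - \frac{4}{3} + T^{2}$)
$\left(-44416 + 29467\right) \left(s{\left(-61 - 67 \right)} + r{\left(106 \right)}\right) = \left(-44416 + 29467\right) \left(\left(-61 - 67\right) - \left(\frac{4}{3} - 106^{2}\right)\right) = - 14949 \left(\left(-61 - 67\right) + \left(- \frac{4}{3} + 11236\right)\right) = - 14949 \left(-128 + \frac{33704}{3}\right) = \left(-14949\right) \frac{33320}{3} = -166033560$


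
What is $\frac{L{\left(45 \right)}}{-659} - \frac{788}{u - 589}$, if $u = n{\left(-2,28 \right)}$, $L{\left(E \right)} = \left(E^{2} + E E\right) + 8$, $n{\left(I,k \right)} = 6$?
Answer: $- \frac{1846522}{384197} \approx -4.8062$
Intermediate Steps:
$L{\left(E \right)} = 8 + 2 E^{2}$ ($L{\left(E \right)} = \left(E^{2} + E^{2}\right) + 8 = 2 E^{2} + 8 = 8 + 2 E^{2}$)
$u = 6$
$\frac{L{\left(45 \right)}}{-659} - \frac{788}{u - 589} = \frac{8 + 2 \cdot 45^{2}}{-659} - \frac{788}{6 - 589} = \left(8 + 2 \cdot 2025\right) \left(- \frac{1}{659}\right) - \frac{788}{6 - 589} = \left(8 + 4050\right) \left(- \frac{1}{659}\right) - \frac{788}{-583} = 4058 \left(- \frac{1}{659}\right) - - \frac{788}{583} = - \frac{4058}{659} + \frac{788}{583} = - \frac{1846522}{384197}$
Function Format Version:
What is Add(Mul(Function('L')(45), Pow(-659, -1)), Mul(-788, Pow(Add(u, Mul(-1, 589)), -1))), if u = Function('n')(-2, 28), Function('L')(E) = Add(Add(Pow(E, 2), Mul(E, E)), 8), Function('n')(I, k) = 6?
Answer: Rational(-1846522, 384197) ≈ -4.8062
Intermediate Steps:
Function('L')(E) = Add(8, Mul(2, Pow(E, 2))) (Function('L')(E) = Add(Add(Pow(E, 2), Pow(E, 2)), 8) = Add(Mul(2, Pow(E, 2)), 8) = Add(8, Mul(2, Pow(E, 2))))
u = 6
Add(Mul(Function('L')(45), Pow(-659, -1)), Mul(-788, Pow(Add(u, Mul(-1, 589)), -1))) = Add(Mul(Add(8, Mul(2, Pow(45, 2))), Pow(-659, -1)), Mul(-788, Pow(Add(6, Mul(-1, 589)), -1))) = Add(Mul(Add(8, Mul(2, 2025)), Rational(-1, 659)), Mul(-788, Pow(Add(6, -589), -1))) = Add(Mul(Add(8, 4050), Rational(-1, 659)), Mul(-788, Pow(-583, -1))) = Add(Mul(4058, Rational(-1, 659)), Mul(-788, Rational(-1, 583))) = Add(Rational(-4058, 659), Rational(788, 583)) = Rational(-1846522, 384197)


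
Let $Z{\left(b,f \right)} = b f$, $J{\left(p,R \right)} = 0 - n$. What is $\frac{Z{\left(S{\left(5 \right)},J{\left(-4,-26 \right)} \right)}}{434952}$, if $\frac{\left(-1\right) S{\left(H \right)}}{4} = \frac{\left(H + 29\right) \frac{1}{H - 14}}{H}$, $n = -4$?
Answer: $\frac{68}{2446605} \approx 2.7794 \cdot 10^{-5}$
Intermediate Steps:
$S{\left(H \right)} = - \frac{4 \left(29 + H\right)}{H \left(-14 + H\right)}$ ($S{\left(H \right)} = - 4 \frac{\left(H + 29\right) \frac{1}{H - 14}}{H} = - 4 \frac{\left(29 + H\right) \frac{1}{-14 + H}}{H} = - 4 \frac{\frac{1}{-14 + H} \left(29 + H\right)}{H} = - 4 \frac{29 + H}{H \left(-14 + H\right)} = - \frac{4 \left(29 + H\right)}{H \left(-14 + H\right)}$)
$J{\left(p,R \right)} = 4$ ($J{\left(p,R \right)} = 0 - -4 = 0 + 4 = 4$)
$\frac{Z{\left(S{\left(5 \right)},J{\left(-4,-26 \right)} \right)}}{434952} = \frac{\frac{4 \left(-29 - 5\right)}{5 \left(-14 + 5\right)} 4}{434952} = 4 \cdot \frac{1}{5} \frac{1}{-9} \left(-29 - 5\right) 4 \cdot \frac{1}{434952} = 4 \cdot \frac{1}{5} \left(- \frac{1}{9}\right) \left(-34\right) 4 \cdot \frac{1}{434952} = \frac{136}{45} \cdot 4 \cdot \frac{1}{434952} = \frac{544}{45} \cdot \frac{1}{434952} = \frac{68}{2446605}$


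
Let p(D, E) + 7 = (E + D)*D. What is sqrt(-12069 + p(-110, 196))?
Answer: 4*I*sqrt(1346) ≈ 146.75*I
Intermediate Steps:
p(D, E) = -7 + D*(D + E) (p(D, E) = -7 + (E + D)*D = -7 + (D + E)*D = -7 + D*(D + E))
sqrt(-12069 + p(-110, 196)) = sqrt(-12069 + (-7 + (-110)**2 - 110*196)) = sqrt(-12069 + (-7 + 12100 - 21560)) = sqrt(-12069 - 9467) = sqrt(-21536) = 4*I*sqrt(1346)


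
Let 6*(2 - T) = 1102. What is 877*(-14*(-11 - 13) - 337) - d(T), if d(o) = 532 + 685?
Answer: -2094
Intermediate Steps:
T = -545/3 (T = 2 - ⅙*1102 = 2 - 551/3 = -545/3 ≈ -181.67)
d(o) = 1217
877*(-14*(-11 - 13) - 337) - d(T) = 877*(-14*(-11 - 13) - 337) - 1*1217 = 877*(-14*(-24) - 337) - 1217 = 877*(336 - 337) - 1217 = 877*(-1) - 1217 = -877 - 1217 = -2094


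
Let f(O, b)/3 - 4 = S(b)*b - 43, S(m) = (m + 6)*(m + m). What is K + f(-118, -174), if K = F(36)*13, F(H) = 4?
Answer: -30518273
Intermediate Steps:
S(m) = 2*m*(6 + m) (S(m) = (6 + m)*(2*m) = 2*m*(6 + m))
f(O, b) = -117 + 6*b**2*(6 + b) (f(O, b) = 12 + 3*((2*b*(6 + b))*b - 43) = 12 + 3*(2*b**2*(6 + b) - 43) = 12 + 3*(-43 + 2*b**2*(6 + b)) = 12 + (-129 + 6*b**2*(6 + b)) = -117 + 6*b**2*(6 + b))
K = 52 (K = 4*13 = 52)
K + f(-118, -174) = 52 + (-117 + 6*(-174)**2*(6 - 174)) = 52 + (-117 + 6*30276*(-168)) = 52 + (-117 - 30518208) = 52 - 30518325 = -30518273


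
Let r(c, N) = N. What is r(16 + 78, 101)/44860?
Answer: 101/44860 ≈ 0.0022514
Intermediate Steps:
r(16 + 78, 101)/44860 = 101/44860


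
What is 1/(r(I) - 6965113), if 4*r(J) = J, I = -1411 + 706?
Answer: -4/27861157 ≈ -1.4357e-7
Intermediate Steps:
I = -705
r(J) = J/4
1/(r(I) - 6965113) = 1/((¼)*(-705) - 6965113) = 1/(-705/4 - 6965113) = 1/(-27861157/4) = -4/27861157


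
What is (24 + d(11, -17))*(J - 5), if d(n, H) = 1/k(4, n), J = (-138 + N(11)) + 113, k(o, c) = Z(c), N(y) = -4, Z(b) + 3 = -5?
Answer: -3247/4 ≈ -811.75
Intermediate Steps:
Z(b) = -8 (Z(b) = -3 - 5 = -8)
k(o, c) = -8
J = -29 (J = (-138 - 4) + 113 = -142 + 113 = -29)
d(n, H) = -1/8 (d(n, H) = 1/(-8) = -1/8)
(24 + d(11, -17))*(J - 5) = (24 - 1/8)*(-29 - 5) = (191/8)*(-34) = -3247/4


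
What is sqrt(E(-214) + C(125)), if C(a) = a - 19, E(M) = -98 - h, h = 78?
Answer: I*sqrt(70) ≈ 8.3666*I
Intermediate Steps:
E(M) = -176 (E(M) = -98 - 1*78 = -98 - 78 = -176)
C(a) = -19 + a
sqrt(E(-214) + C(125)) = sqrt(-176 + (-19 + 125)) = sqrt(-176 + 106) = sqrt(-70) = I*sqrt(70)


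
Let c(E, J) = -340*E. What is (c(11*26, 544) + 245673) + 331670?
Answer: 480103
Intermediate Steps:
(c(11*26, 544) + 245673) + 331670 = (-3740*26 + 245673) + 331670 = (-340*286 + 245673) + 331670 = (-97240 + 245673) + 331670 = 148433 + 331670 = 480103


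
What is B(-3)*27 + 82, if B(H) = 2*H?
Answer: -80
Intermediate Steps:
B(-3)*27 + 82 = (2*(-3))*27 + 82 = -6*27 + 82 = -162 + 82 = -80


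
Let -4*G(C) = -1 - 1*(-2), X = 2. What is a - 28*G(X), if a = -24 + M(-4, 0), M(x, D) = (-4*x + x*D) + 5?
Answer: 4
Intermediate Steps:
M(x, D) = 5 - 4*x + D*x (M(x, D) = (-4*x + D*x) + 5 = 5 - 4*x + D*x)
G(C) = -¼ (G(C) = -(-1 - 1*(-2))/4 = -(-1 + 2)/4 = -¼*1 = -¼)
a = -3 (a = -24 + (5 - 4*(-4) + 0*(-4)) = -24 + (5 + 16 + 0) = -24 + 21 = -3)
a - 28*G(X) = -3 - 28*(-¼) = -3 + 7 = 4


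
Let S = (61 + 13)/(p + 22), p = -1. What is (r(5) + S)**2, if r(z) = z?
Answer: 32041/441 ≈ 72.655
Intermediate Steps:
S = 74/21 (S = (61 + 13)/(-1 + 22) = 74/21 ≈ 3.5238)
(r(5) + S)**2 = (5 + 74/21)**2 = (179/21)**2 = 32041/441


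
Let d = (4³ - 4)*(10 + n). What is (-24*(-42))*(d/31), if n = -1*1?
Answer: 544320/31 ≈ 17559.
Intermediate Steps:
n = -1
d = 540 (d = (4³ - 4)*(10 - 1) = (64 - 4)*9 = 60*9 = 540)
(-24*(-42))*(d/31) = (-24*(-42))*(540/31) = 1008*(540*(1/31)) = 1008*(540/31) = 544320/31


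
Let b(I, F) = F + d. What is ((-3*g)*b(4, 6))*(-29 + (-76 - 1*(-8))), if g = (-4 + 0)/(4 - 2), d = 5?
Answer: -6402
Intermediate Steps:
g = -2 (g = -4/2 = -4*½ = -2)
b(I, F) = 5 + F (b(I, F) = F + 5 = 5 + F)
((-3*g)*b(4, 6))*(-29 + (-76 - 1*(-8))) = ((-3*(-2))*(5 + 6))*(-29 + (-76 - 1*(-8))) = (6*11)*(-29 + (-76 + 8)) = 66*(-29 - 68) = 66*(-97) = -6402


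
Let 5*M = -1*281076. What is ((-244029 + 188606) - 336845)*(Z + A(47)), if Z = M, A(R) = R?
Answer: 110164937388/5 ≈ 2.2033e+10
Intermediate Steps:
M = -281076/5 (M = (-1*281076)/5 = (⅕)*(-281076) = -281076/5 ≈ -56215.)
Z = -281076/5 ≈ -56215.
((-244029 + 188606) - 336845)*(Z + A(47)) = ((-244029 + 188606) - 336845)*(-281076/5 + 47) = (-55423 - 336845)*(-280841/5) = -392268*(-280841/5) = 110164937388/5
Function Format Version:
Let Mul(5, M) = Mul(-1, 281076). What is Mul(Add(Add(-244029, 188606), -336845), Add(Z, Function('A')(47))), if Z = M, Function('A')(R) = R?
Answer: Rational(110164937388, 5) ≈ 2.2033e+10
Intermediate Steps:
M = Rational(-281076, 5) (M = Mul(Rational(1, 5), Mul(-1, 281076)) = Mul(Rational(1, 5), -281076) = Rational(-281076, 5) ≈ -56215.)
Z = Rational(-281076, 5) ≈ -56215.
Mul(Add(Add(-244029, 188606), -336845), Add(Z, Function('A')(47))) = Mul(Add(Add(-244029, 188606), -336845), Add(Rational(-281076, 5), 47)) = Mul(Add(-55423, -336845), Rational(-280841, 5)) = Mul(-392268, Rational(-280841, 5)) = Rational(110164937388, 5)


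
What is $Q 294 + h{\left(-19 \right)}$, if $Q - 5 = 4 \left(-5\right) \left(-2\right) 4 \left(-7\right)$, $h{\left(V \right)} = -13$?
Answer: $-327823$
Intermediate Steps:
$Q = -1115$ ($Q = 5 + 4 \left(-5\right) \left(-2\right) 4 \left(-7\right) = 5 + 4 \cdot 10 \cdot 4 \left(-7\right) = 5 + 4 \cdot 40 \left(-7\right) = 5 + 160 \left(-7\right) = 5 - 1120 = -1115$)
$Q 294 + h{\left(-19 \right)} = \left(-1115\right) 294 - 13 = -327810 - 13 = -327823$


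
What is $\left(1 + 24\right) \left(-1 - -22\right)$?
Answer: $525$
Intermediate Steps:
$\left(1 + 24\right) \left(-1 - -22\right) = 25 \left(-1 + 22\right) = 25 \cdot 21 = 525$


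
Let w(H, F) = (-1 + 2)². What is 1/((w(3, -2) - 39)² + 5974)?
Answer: 1/7418 ≈ 0.00013481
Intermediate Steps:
w(H, F) = 1 (w(H, F) = 1² = 1)
1/((w(3, -2) - 39)² + 5974) = 1/((1 - 39)² + 5974) = 1/((-38)² + 5974) = 1/(1444 + 5974) = 1/7418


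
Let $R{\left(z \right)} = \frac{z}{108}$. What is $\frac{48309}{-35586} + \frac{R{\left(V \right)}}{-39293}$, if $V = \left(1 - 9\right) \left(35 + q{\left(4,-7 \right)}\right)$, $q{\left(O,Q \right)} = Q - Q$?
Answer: $- \frac{1898113277}{1398280698} \approx -1.3575$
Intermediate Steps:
$q{\left(O,Q \right)} = 0$
$V = -280$ ($V = \left(1 - 9\right) \left(35 + 0\right) = \left(-8\right) 35 = -280$)
$R{\left(z \right)} = \frac{z}{108}$ ($R{\left(z \right)} = z \frac{1}{108} = \frac{z}{108}$)
$\frac{48309}{-35586} + \frac{R{\left(V \right)}}{-39293} = \frac{48309}{-35586} + \frac{\frac{1}{108} \left(-280\right)}{-39293} = 48309 \left(- \frac{1}{35586}\right) - - \frac{70}{1060911} = - \frac{16103}{11862} + \frac{70}{1060911} = - \frac{1898113277}{1398280698}$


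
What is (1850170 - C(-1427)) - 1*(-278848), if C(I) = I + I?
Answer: 2131872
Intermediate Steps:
C(I) = 2*I
(1850170 - C(-1427)) - 1*(-278848) = (1850170 - 2*(-1427)) - 1*(-278848) = (1850170 - 1*(-2854)) + 278848 = (1850170 + 2854) + 278848 = 1853024 + 278848 = 2131872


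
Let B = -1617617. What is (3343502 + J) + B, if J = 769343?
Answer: 2495228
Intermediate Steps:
(3343502 + J) + B = (3343502 + 769343) - 1617617 = 4112845 - 1617617 = 2495228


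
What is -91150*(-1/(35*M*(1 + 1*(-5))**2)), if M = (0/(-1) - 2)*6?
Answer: -9115/672 ≈ -13.564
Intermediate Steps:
M = -12 (M = (0*(-1) - 2)*6 = (0 - 2)*6 = -2*6 = -12)
-91150*(-1/(35*M*(1 + 1*(-5))**2)) = -91150*1/(420*(1 + 1*(-5))**2) = -91150*1/(420*(1 - 5)**2) = -91150/(420*(-4)**2) = -91150/(420*16) = -91150/6720 = -91150*1/6720 = -9115/672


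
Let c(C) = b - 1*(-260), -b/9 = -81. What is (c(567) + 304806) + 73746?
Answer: 379541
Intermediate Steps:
b = 729 (b = -9*(-81) = 729)
c(C) = 989 (c(C) = 729 - 1*(-260) = 729 + 260 = 989)
(c(567) + 304806) + 73746 = (989 + 304806) + 73746 = 305795 + 73746 = 379541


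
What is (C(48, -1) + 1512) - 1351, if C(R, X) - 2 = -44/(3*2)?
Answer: 467/3 ≈ 155.67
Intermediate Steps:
C(R, X) = -16/3 (C(R, X) = 2 - 44/(3*2) = 2 - 44/6 = 2 - 44*1/6 = 2 - 22/3 = -16/3)
(C(48, -1) + 1512) - 1351 = (-16/3 + 1512) - 1351 = 4520/3 - 1351 = 467/3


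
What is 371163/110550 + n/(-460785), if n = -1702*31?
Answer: 11790612137/3395985450 ≈ 3.4719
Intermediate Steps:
n = -52762
371163/110550 + n/(-460785) = 371163/110550 - 52762/(-460785) = 371163*(1/110550) - 52762*(-1/460785) = 123721/36850 + 52762/460785 = 11790612137/3395985450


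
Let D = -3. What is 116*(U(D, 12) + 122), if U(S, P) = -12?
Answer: 12760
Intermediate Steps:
116*(U(D, 12) + 122) = 116*(-12 + 122) = 116*110 = 12760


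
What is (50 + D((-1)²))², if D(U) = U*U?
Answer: 2601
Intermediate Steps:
D(U) = U²
(50 + D((-1)²))² = (50 + ((-1)²)²)² = (50 + 1²)² = (50 + 1)² = 51² = 2601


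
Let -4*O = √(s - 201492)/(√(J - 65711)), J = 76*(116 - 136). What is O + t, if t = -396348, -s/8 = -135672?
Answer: -396348 + I*√14856101301/134462 ≈ -3.9635e+5 + 0.90647*I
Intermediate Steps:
s = 1085376 (s = -8*(-135672) = 1085376)
J = -1520 (J = 76*(-20) = -1520)
O = I*√14856101301/134462 (O = -√(1085376 - 201492)/(4*(√(-1520 - 65711))) = -√883884/(4*(√(-67231))) = -2*√220971/(4*(I*√67231)) = -2*√220971*(-I*√67231/67231)/4 = -(-1)*I*√14856101301/134462 = I*√14856101301/134462 ≈ 0.90647*I)
O + t = I*√14856101301/134462 - 396348 = -396348 + I*√14856101301/134462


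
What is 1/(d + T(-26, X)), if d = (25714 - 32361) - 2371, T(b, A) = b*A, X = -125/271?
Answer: -271/2440628 ≈ -0.00011104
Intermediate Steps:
X = -125/271 (X = -125*1/271 = -125/271 ≈ -0.46125)
T(b, A) = A*b
d = -9018 (d = -6647 - 2371 = -9018)
1/(d + T(-26, X)) = 1/(-9018 - 125/271*(-26)) = 1/(-9018 + 3250/271) = 1/(-2440628/271) = -271/2440628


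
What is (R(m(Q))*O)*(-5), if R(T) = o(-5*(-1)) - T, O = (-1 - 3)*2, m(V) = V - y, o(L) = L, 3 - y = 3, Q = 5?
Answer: 0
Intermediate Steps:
y = 0 (y = 3 - 1*3 = 3 - 3 = 0)
m(V) = V (m(V) = V - 1*0 = V + 0 = V)
O = -8 (O = -4*2 = -8)
R(T) = 5 - T (R(T) = -5*(-1) - T = 5 - T)
(R(m(Q))*O)*(-5) = ((5 - 1*5)*(-8))*(-5) = ((5 - 5)*(-8))*(-5) = (0*(-8))*(-5) = 0*(-5) = 0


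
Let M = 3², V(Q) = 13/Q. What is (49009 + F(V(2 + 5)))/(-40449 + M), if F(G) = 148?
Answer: -49157/40440 ≈ -1.2156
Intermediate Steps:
M = 9
(49009 + F(V(2 + 5)))/(-40449 + M) = (49009 + 148)/(-40449 + 9) = 49157/(-40440) = 49157*(-1/40440) = -49157/40440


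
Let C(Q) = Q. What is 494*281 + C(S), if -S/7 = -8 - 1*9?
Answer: 138933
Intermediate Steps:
S = 119 (S = -7*(-8 - 1*9) = -7*(-8 - 9) = -7*(-17) = 119)
494*281 + C(S) = 494*281 + 119 = 138814 + 119 = 138933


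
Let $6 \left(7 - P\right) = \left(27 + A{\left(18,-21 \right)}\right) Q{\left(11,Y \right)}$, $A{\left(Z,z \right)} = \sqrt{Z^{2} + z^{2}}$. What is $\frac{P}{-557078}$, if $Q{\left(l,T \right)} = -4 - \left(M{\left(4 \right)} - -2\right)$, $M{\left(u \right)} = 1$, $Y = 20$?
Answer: $- \frac{77}{1114156} - \frac{7 \sqrt{85}}{1114156} \approx -0.00012703$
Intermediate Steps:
$Q{\left(l,T \right)} = -7$ ($Q{\left(l,T \right)} = -4 - \left(1 - -2\right) = -4 - \left(1 + 2\right) = -4 - 3 = -7$)
$P = \frac{77}{2} + \frac{7 \sqrt{85}}{2}$ ($P = 7 - \frac{\left(27 + \sqrt{18^{2} + \left(-21\right)^{2}}\right) \left(-7\right)}{6} = 7 - \frac{\left(27 + \sqrt{324 + 441}\right) \left(-7\right)}{6} = 7 - \frac{\left(27 + \sqrt{765}\right) \left(-7\right)}{6} = 7 - \frac{\left(27 + 3 \sqrt{85}\right) \left(-7\right)}{6} = 7 - \frac{-189 - 21 \sqrt{85}}{6} = 7 + \left(\frac{63}{2} + \frac{7 \sqrt{85}}{2}\right) = \frac{77}{2} + \frac{7 \sqrt{85}}{2} \approx 70.768$)
$\frac{P}{-557078} = \frac{\frac{77}{2} + \frac{7 \sqrt{85}}{2}}{-557078} = \left(\frac{77}{2} + \frac{7 \sqrt{85}}{2}\right) \left(- \frac{1}{557078}\right) = - \frac{77}{1114156} - \frac{7 \sqrt{85}}{1114156}$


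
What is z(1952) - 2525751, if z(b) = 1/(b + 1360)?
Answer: -8365287311/3312 ≈ -2.5258e+6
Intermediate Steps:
z(b) = 1/(1360 + b)
z(1952) - 2525751 = 1/(1360 + 1952) - 2525751 = 1/3312 - 2525751 = -8365287311/3312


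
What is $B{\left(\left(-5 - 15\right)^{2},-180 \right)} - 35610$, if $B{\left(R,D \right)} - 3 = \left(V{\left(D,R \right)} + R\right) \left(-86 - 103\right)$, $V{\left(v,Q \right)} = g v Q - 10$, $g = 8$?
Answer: $108754683$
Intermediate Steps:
$V{\left(v,Q \right)} = -10 + 8 Q v$ ($V{\left(v,Q \right)} = 8 v Q - 10 = 8 Q v - 10 = -10 + 8 Q v$)
$B{\left(R,D \right)} = 1893 - 189 R - 1512 D R$ ($B{\left(R,D \right)} = 3 + \left(\left(-10 + 8 R D\right) + R\right) \left(-86 - 103\right) = 3 + \left(\left(-10 + 8 D R\right) + R\right) \left(-189\right) = 3 + \left(-10 + R + 8 D R\right) \left(-189\right) = 3 - \left(-1890 + 189 R + 1512 D R\right) = 1893 - 189 R - 1512 D R$)
$B{\left(\left(-5 - 15\right)^{2},-180 \right)} - 35610 = \left(1893 - 189 \left(-5 - 15\right)^{2} - - 272160 \left(-5 - 15\right)^{2}\right) - 35610 = \left(1893 - 189 \left(-20\right)^{2} - - 272160 \left(-20\right)^{2}\right) - 35610 = \left(1893 - 75600 - \left(-272160\right) 400\right) - 35610 = \left(1893 - 75600 + 108864000\right) - 35610 = 108790293 - 35610 = 108754683$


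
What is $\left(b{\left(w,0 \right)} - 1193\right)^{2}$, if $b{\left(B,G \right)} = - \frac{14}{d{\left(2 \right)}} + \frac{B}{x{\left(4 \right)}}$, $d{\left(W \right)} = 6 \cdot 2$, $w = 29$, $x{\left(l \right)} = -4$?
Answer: $\frac{207849889}{144} \approx 1.4434 \cdot 10^{6}$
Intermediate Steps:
$d{\left(W \right)} = 12$
$b{\left(B,G \right)} = - \frac{7}{6} - \frac{B}{4}$ ($b{\left(B,G \right)} = - \frac{14}{12} + \frac{B}{-4} = \left(-14\right) \frac{1}{12} + B \left(- \frac{1}{4}\right) = - \frac{7}{6} - \frac{B}{4}$)
$\left(b{\left(w,0 \right)} - 1193\right)^{2} = \left(\left(- \frac{7}{6} - \frac{29}{4}\right) - 1193\right)^{2} = \left(- \frac{101}{12} - 1193\right)^{2} = \left(- \frac{14417}{12}\right)^{2} = \frac{207849889}{144}$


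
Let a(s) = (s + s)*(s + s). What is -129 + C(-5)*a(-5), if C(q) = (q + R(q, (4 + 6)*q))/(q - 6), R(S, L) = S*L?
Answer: -25919/11 ≈ -2356.3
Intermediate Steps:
R(S, L) = L*S
a(s) = 4*s² (a(s) = (2*s)*(2*s) = 4*s²)
C(q) = (q + 10*q²)/(-6 + q) (C(q) = (q + ((4 + 6)*q)*q)/(q - 6) = (q + (10*q)*q)/(-6 + q) = (q + 10*q²)/(-6 + q))
-129 + C(-5)*a(-5) = -129 + (-5*(1 + 10*(-5))/(-6 - 5))*(4*(-5)²) = -129 + (-5*(1 - 50)/(-11))*(4*25) = -129 - 5*(-1/11)*(-49)*100 = -129 - 245/11*100 = -129 - 24500/11 = -25919/11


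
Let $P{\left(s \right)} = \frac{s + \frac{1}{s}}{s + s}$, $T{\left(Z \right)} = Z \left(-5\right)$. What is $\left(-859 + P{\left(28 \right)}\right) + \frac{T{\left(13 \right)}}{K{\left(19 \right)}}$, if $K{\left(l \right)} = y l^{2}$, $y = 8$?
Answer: $- \frac{485964587}{566048} \approx -858.52$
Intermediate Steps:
$T{\left(Z \right)} = - 5 Z$
$P{\left(s \right)} = \frac{s + \frac{1}{s}}{2 s}$
$K{\left(l \right)} = 8 l^{2}$
$\left(-859 + P{\left(28 \right)}\right) + \frac{T{\left(13 \right)}}{K{\left(19 \right)}} = \left(-859 + \frac{1 + 28^{2}}{2 \cdot 784}\right) + \frac{\left(-5\right) 13}{8 \cdot 19^{2}} = \left(-859 + \frac{1}{2} \cdot \frac{1}{784} \left(1 + 784\right)\right) - \frac{65}{8 \cdot 361} = \left(-859 + \frac{1}{2} \cdot \frac{1}{784} \cdot 785\right) - \frac{65}{2888} = \left(-859 + \frac{785}{1568}\right) - \frac{65}{2888} = - \frac{1346127}{1568} - \frac{65}{2888} = - \frac{485964587}{566048}$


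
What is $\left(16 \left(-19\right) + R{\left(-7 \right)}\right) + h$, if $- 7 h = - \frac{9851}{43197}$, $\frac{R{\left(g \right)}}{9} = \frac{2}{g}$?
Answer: $- \frac{92690911}{302379} \approx -306.54$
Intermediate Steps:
$R{\left(g \right)} = \frac{18}{g}$ ($R{\left(g \right)} = 9 \frac{2}{g} = \frac{18}{g}$)
$h = \frac{9851}{302379}$ ($h = - \frac{\left(-9851\right) \frac{1}{43197}}{7} = \left(- \frac{1}{7}\right) \left(- \frac{9851}{43197}\right) = \frac{9851}{302379} \approx 0.032578$)
$\left(16 \left(-19\right) + R{\left(-7 \right)}\right) + h = \left(16 \left(-19\right) + \frac{18}{-7}\right) + \frac{9851}{302379} = \left(-304 + 18 \left(- \frac{1}{7}\right)\right) + \frac{9851}{302379} = \left(-304 - \frac{18}{7}\right) + \frac{9851}{302379} = - \frac{2146}{7} + \frac{9851}{302379} = - \frac{92690911}{302379}$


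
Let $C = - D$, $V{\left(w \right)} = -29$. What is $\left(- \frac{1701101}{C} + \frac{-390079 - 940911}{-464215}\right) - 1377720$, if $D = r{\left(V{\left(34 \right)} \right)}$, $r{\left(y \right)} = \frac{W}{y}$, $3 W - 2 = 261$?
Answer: $- \frac{47381068885847}{24417709} \approx -1.9404 \cdot 10^{6}$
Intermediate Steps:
$W = \frac{263}{3}$ ($W = \frac{2}{3} + \frac{1}{3} \cdot 261 = \frac{2}{3} + 87 = \frac{263}{3} \approx 87.667$)
$r{\left(y \right)} = \frac{263}{3 y}$
$D = - \frac{263}{87}$ ($D = \frac{263}{3 \left(-29\right)} = \frac{263}{3} \left(- \frac{1}{29}\right) = - \frac{263}{87} \approx -3.023$)
$C = \frac{263}{87}$ ($C = \left(-1\right) \left(- \frac{263}{87}\right) = \frac{263}{87} \approx 3.023$)
$\left(- \frac{1701101}{C} + \frac{-390079 - 940911}{-464215}\right) - 1377720 = \left(- \frac{1701101}{\frac{263}{87}} + \frac{-390079 - 940911}{-464215}\right) - 1377720 = \left(\left(-1701101\right) \frac{87}{263} + \left(-390079 - 940911\right) \left(- \frac{1}{464215}\right)\right) - 1377720 = \left(- \frac{147995787}{263} - - \frac{266198}{92843}\right) - 1377720 = \left(- \frac{147995787}{263} + \frac{266198}{92843}\right) - 1377720 = - \frac{13740302842367}{24417709} - 1377720 = - \frac{47381068885847}{24417709}$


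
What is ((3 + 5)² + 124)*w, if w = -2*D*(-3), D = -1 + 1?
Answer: 0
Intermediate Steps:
D = 0
w = 0 (w = -2*0*(-3) = 0*(-3) = 0)
((3 + 5)² + 124)*w = ((3 + 5)² + 124)*0 = (8² + 124)*0 = (64 + 124)*0 = 188*0 = 0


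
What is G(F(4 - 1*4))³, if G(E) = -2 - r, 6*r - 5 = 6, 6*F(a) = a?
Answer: -12167/216 ≈ -56.329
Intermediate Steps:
F(a) = a/6
r = 11/6 (r = ⅚ + (⅙)*6 = ⅚ + 1 = 11/6 ≈ 1.8333)
G(E) = -23/6 (G(E) = -2 - 1*11/6 = -2 - 11/6 = -23/6)
G(F(4 - 1*4))³ = (-23/6)³ = -12167/216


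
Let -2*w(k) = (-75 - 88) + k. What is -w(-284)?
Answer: -447/2 ≈ -223.50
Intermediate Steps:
w(k) = 163/2 - k/2 (w(k) = -((-75 - 88) + k)/2 = -(-163 + k)/2 = 163/2 - k/2)
-w(-284) = -(163/2 - 1/2*(-284)) = -(163/2 + 142) = -1*447/2 = -447/2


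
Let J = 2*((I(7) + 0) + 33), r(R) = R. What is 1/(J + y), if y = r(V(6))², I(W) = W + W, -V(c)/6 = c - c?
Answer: 1/94 ≈ 0.010638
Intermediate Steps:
V(c) = 0 (V(c) = -6*(c - c) = -6*0 = 0)
I(W) = 2*W
y = 0 (y = 0² = 0)
J = 94 (J = 2*((2*7 + 0) + 33) = 2*((14 + 0) + 33) = 2*(14 + 33) = 2*47 = 94)
1/(J + y) = 1/(94 + 0) = 1/94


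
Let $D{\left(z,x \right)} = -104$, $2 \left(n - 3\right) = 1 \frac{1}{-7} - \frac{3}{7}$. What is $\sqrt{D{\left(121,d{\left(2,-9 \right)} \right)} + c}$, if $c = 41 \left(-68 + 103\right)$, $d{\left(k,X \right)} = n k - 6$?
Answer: $11 \sqrt{11} \approx 36.483$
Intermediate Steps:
$n = \frac{19}{7}$ ($n = 3 + \frac{1 \frac{1}{-7} - \frac{3}{7}}{2} = 3 + \frac{1 \left(- \frac{1}{7}\right) - \frac{3}{7}}{2} = 3 + \frac{- \frac{1}{7} - \frac{3}{7}}{2} = 3 + \frac{1}{2} \left(- \frac{4}{7}\right) = 3 - \frac{2}{7} = \frac{19}{7} \approx 2.7143$)
$d{\left(k,X \right)} = -6 + \frac{19 k}{7}$ ($d{\left(k,X \right)} = \frac{19 k}{7} - 6 = -6 + \frac{19 k}{7}$)
$c = 1435$ ($c = 41 \cdot 35 = 1435$)
$\sqrt{D{\left(121,d{\left(2,-9 \right)} \right)} + c} = \sqrt{-104 + 1435} = \sqrt{1331} = 11 \sqrt{11}$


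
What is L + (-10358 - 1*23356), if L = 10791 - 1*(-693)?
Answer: -22230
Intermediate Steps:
L = 11484 (L = 10791 + 693 = 11484)
L + (-10358 - 1*23356) = 11484 + (-10358 - 1*23356) = 11484 + (-10358 - 23356) = 11484 - 33714 = -22230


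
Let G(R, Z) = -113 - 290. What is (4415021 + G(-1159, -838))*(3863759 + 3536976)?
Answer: 32671417944230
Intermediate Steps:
G(R, Z) = -403
(4415021 + G(-1159, -838))*(3863759 + 3536976) = (4415021 - 403)*(3863759 + 3536976) = 4414618*7400735 = 32671417944230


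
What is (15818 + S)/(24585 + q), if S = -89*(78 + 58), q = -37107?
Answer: -619/2087 ≈ -0.29660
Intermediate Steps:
S = -12104 (S = -89*136 = -12104)
(15818 + S)/(24585 + q) = (15818 - 12104)/(24585 - 37107) = 3714/(-12522) = 3714*(-1/12522) = -619/2087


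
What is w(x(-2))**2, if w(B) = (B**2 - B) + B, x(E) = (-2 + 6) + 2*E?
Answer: 0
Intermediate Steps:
x(E) = 4 + 2*E
w(B) = B**2
w(x(-2))**2 = ((4 + 2*(-2))**2)**2 = ((4 - 4)**2)**2 = (0**2)**2 = 0**2 = 0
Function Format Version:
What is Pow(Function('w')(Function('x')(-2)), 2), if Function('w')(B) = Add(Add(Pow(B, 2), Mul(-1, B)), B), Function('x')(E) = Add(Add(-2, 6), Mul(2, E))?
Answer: 0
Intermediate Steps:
Function('x')(E) = Add(4, Mul(2, E))
Function('w')(B) = Pow(B, 2)
Pow(Function('w')(Function('x')(-2)), 2) = Pow(Pow(Add(4, Mul(2, -2)), 2), 2) = Pow(Pow(Add(4, -4), 2), 2) = Pow(Pow(0, 2), 2) = Pow(0, 2) = 0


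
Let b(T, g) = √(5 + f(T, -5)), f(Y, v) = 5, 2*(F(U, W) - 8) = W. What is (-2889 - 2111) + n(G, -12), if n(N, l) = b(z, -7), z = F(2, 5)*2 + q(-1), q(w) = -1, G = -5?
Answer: -5000 + √10 ≈ -4996.8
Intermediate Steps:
F(U, W) = 8 + W/2
z = 20 (z = (8 + (½)*5)*2 - 1 = (8 + 5/2)*2 - 1 = (21/2)*2 - 1 = 21 - 1 = 20)
b(T, g) = √10 (b(T, g) = √(5 + 5) = √10)
n(N, l) = √10
(-2889 - 2111) + n(G, -12) = (-2889 - 2111) + √10 = -5000 + √10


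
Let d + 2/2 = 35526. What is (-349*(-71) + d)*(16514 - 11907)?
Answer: 277820528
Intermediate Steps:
d = 35525 (d = -1 + 35526 = 35525)
(-349*(-71) + d)*(16514 - 11907) = (-349*(-71) + 35525)*(16514 - 11907) = (24779 + 35525)*4607 = 60304*4607 = 277820528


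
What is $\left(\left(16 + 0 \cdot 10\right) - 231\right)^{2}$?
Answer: $46225$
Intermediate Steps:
$\left(\left(16 + 0 \cdot 10\right) - 231\right)^{2} = \left(\left(16 + 0\right) - 231\right)^{2} = \left(16 - 231\right)^{2} = \left(-215\right)^{2} = 46225$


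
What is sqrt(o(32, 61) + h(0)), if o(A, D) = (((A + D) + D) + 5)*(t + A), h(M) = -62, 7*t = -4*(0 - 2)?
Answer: sqrt(255178)/7 ≈ 72.165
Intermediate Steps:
t = 8/7 (t = (-4*(0 - 2))/7 = (-4*(-2))/7 = (1/7)*8 = 8/7 ≈ 1.1429)
o(A, D) = (8/7 + A)*(5 + A + 2*D) (o(A, D) = (((A + D) + D) + 5)*(8/7 + A) = ((A + 2*D) + 5)*(8/7 + A) = (5 + A + 2*D)*(8/7 + A) = (8/7 + A)*(5 + A + 2*D))
sqrt(o(32, 61) + h(0)) = sqrt((40/7 + 32**2 + (16/7)*61 + (43/7)*32 + 2*32*61) - 62) = sqrt((40/7 + 1024 + 976/7 + 1376/7 + 3904) - 62) = sqrt(36888/7 - 62) = sqrt(36454/7) = sqrt(255178)/7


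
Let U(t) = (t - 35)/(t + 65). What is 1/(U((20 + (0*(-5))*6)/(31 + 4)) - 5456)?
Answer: -459/2504545 ≈ -0.00018327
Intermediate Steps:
U(t) = (-35 + t)/(65 + t)
1/(U((20 + (0*(-5))*6)/(31 + 4)) - 5456) = 1/((-35 + (20 + (0*(-5))*6)/(31 + 4))/(65 + (20 + (0*(-5))*6)/(31 + 4)) - 5456) = 1/((-35 + (20 + 0*6)/35)/(65 + (20 + 0*6)/35) - 5456) = 1/((-35 + (20 + 0)*(1/35))/(65 + (20 + 0)*(1/35)) - 5456) = 1/((-35 + 20*(1/35))/(65 + 20*(1/35)) - 5456) = 1/((-35 + 4/7)/(65 + 4/7) - 5456) = 1/(-241/7/(459/7) - 5456) = 1/((7/459)*(-241/7) - 5456) = 1/(-241/459 - 5456) = 1/(-2504545/459) = -459/2504545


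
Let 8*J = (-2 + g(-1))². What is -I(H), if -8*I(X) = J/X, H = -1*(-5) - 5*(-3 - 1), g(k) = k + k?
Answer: 1/100 ≈ 0.010000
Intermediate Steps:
g(k) = 2*k
J = 2 (J = (-2 + 2*(-1))²/8 = (-2 - 2)²/8 = (⅛)*(-4)² = (⅛)*16 = 2)
H = 25 (H = 5 - 5*(-4) = 5 + 20 = 25)
I(X) = -1/(4*X)
-I(H) = -(-1)/(4*25) = -1*(-1/100) = 1/100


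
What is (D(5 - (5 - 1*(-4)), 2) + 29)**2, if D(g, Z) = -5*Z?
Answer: 361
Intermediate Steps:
(D(5 - (5 - 1*(-4)), 2) + 29)**2 = (-5*2 + 29)**2 = (-10 + 29)**2 = 19**2 = 361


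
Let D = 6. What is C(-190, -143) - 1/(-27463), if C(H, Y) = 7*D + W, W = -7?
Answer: 961206/27463 ≈ 35.000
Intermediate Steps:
C(H, Y) = 35 (C(H, Y) = 7*6 - 7 = 42 - 7 = 35)
C(-190, -143) - 1/(-27463) = 35 - 1/(-27463) = 35 - 1*(-1/27463) = 35 + 1/27463 = 961206/27463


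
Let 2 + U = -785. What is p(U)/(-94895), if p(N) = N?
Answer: 787/94895 ≈ 0.0082934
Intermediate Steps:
U = -787 (U = -2 - 785 = -787)
p(U)/(-94895) = -787/(-94895) = -787*(-1/94895) = 787/94895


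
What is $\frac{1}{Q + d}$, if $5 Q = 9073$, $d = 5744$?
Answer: $\frac{5}{37793} \approx 0.0001323$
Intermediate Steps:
$Q = \frac{9073}{5}$ ($Q = \frac{1}{5} \cdot 9073 = \frac{9073}{5} \approx 1814.6$)
$\frac{1}{Q + d} = \frac{1}{\frac{9073}{5} + 5744} = \frac{1}{\frac{37793}{5}} = \frac{5}{37793}$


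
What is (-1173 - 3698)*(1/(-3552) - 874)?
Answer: 15121771079/3552 ≈ 4.2573e+6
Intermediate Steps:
(-1173 - 3698)*(1/(-3552) - 874) = -4871*(-1/3552 - 874) = -4871*(-3104449/3552) = 15121771079/3552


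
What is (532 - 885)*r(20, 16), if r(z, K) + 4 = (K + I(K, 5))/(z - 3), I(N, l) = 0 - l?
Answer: 20121/17 ≈ 1183.6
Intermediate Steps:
I(N, l) = -l
r(z, K) = -4 + (-5 + K)/(-3 + z) (r(z, K) = -4 + (K - 1*5)/(z - 3) = -4 + (K - 5)/(-3 + z) = -4 + (-5 + K)/(-3 + z))
(532 - 885)*r(20, 16) = (532 - 885)*((7 + 16 - 4*20)/(-3 + 20)) = -353*(7 + 16 - 80)/17 = -353*(-57)/17 = -353*(-57/17) = 20121/17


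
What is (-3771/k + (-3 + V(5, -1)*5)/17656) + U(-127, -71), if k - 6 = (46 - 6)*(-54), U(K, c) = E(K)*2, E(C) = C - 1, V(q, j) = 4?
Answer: -1611554125/6338504 ≈ -254.25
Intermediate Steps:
E(C) = -1 + C
U(K, c) = -2 + 2*K (U(K, c) = (-1 + K)*2 = -2 + 2*K)
k = -2154 (k = 6 + (46 - 6)*(-54) = 6 + 40*(-54) = 6 - 2160 = -2154)
(-3771/k + (-3 + V(5, -1)*5)/17656) + U(-127, -71) = (-3771/(-2154) + (-3 + 4*5)/17656) + (-2 + 2*(-127)) = (-3771*(-1/2154) + (-3 + 20)*(1/17656)) + (-2 - 254) = (1257/718 + 17*(1/17656)) - 256 = (1257/718 + 17/17656) - 256 = 11102899/6338504 - 256 = -1611554125/6338504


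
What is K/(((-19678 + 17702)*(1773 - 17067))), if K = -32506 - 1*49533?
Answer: -82039/30220944 ≈ -0.0027146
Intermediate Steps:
K = -82039 (K = -32506 - 49533 = -82039)
K/(((-19678 + 17702)*(1773 - 17067))) = -82039*1/((-19678 + 17702)*(1773 - 17067)) = -82039/((-1976*(-15294))) = -82039/30220944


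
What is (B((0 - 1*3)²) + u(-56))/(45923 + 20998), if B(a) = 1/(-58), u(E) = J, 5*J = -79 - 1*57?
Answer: -2631/6469030 ≈ -0.00040671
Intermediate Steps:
J = -136/5 (J = (-79 - 1*57)/5 = (-79 - 57)/5 = (⅕)*(-136) = -136/5 ≈ -27.200)
u(E) = -136/5
B(a) = -1/58
(B((0 - 1*3)²) + u(-56))/(45923 + 20998) = (-1/58 - 136/5)/(45923 + 20998) = -7893/290/66921 = -7893/290*1/66921 = -2631/6469030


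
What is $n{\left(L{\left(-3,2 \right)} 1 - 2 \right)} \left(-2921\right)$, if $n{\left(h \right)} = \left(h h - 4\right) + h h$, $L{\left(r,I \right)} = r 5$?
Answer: $-1676654$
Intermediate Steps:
$L{\left(r,I \right)} = 5 r$
$n{\left(h \right)} = -4 + 2 h^{2}$ ($n{\left(h \right)} = \left(h^{2} - 4\right) + h^{2} = \left(-4 + h^{2}\right) + h^{2} = -4 + 2 h^{2}$)
$n{\left(L{\left(-3,2 \right)} 1 - 2 \right)} \left(-2921\right) = \left(-4 + 2 \left(5 \left(-3\right) 1 - 2\right)^{2}\right) \left(-2921\right) = \left(-4 + 2 \left(\left(-15\right) 1 - 2\right)^{2}\right) \left(-2921\right) = \left(-4 + 2 \left(-15 - 2\right)^{2}\right) \left(-2921\right) = \left(-4 + 2 \left(-17\right)^{2}\right) \left(-2921\right) = \left(-4 + 2 \cdot 289\right) \left(-2921\right) = \left(-4 + 578\right) \left(-2921\right) = 574 \left(-2921\right) = -1676654$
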